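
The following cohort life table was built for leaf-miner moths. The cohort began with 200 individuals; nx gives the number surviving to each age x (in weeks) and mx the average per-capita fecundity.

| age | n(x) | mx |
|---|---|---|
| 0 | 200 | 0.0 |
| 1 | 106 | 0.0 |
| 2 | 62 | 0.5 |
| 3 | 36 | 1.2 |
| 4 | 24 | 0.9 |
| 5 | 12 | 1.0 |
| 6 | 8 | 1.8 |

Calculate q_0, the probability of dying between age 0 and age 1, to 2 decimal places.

0.47

lx = nx/n0 = nx/200: 1, 0.53, 0.31, 0.18, 0.12, 0.06, 0.04
q_0 = (l_0 − l_1) / l_0 = (1 − 0.53) / 1
     = 0.47 / 1 = 0.47 → 0.47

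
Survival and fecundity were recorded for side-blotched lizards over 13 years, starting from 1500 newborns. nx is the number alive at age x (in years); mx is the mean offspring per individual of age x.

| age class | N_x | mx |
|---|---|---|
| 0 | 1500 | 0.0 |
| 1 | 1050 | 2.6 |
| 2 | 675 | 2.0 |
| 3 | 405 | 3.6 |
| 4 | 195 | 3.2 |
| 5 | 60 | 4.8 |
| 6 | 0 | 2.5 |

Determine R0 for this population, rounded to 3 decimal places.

4.300

lx = nx/n0 = nx/1500: 1, 0.7, 0.45, 0.27, 0.13, 0.04, 0
lx·mx by age: 0, 1.82, 0.9, 0.972, 0.416, 0.192, 0
R0 = Σ lx·mx = 4.3 → 4.300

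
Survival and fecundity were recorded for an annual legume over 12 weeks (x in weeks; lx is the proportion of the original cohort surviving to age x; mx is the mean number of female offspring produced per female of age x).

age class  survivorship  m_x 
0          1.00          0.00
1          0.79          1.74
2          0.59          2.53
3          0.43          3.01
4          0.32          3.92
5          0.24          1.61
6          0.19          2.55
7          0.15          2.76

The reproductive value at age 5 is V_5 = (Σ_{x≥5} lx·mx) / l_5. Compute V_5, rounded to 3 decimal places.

5.354

lx·mx for x ≥ 5: 0.3864, 0.4845, 0.414 → sum = 1.2849
V_5 = 1.2849 / l_5 = 1.2849 / 0.24 = 5.35375 → 5.354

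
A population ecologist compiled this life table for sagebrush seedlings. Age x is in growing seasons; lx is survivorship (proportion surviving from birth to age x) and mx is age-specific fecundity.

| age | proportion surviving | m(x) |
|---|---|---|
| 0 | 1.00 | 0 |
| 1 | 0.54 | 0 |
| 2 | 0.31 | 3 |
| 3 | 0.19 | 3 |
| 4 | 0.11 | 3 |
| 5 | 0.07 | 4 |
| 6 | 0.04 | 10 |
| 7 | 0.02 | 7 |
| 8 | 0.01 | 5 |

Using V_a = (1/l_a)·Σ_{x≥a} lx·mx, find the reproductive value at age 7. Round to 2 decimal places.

lx·mx for x ≥ 7: 0.14, 0.05 → sum = 0.19
V_7 = 0.19 / l_7 = 0.19 / 0.02 = 9.5 → 9.50

9.50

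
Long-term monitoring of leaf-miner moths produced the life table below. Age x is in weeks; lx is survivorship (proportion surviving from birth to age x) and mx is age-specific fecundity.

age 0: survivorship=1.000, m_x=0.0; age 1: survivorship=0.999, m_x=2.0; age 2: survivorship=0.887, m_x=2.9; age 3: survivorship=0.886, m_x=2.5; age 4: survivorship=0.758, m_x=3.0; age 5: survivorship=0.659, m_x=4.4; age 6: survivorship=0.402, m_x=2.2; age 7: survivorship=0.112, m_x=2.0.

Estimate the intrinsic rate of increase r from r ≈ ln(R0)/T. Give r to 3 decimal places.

R0 = Σ lx·mx = 0 + 1.998 + 2.5723 + 2.215 + 2.274 + 2.8996 + 0.8844 + 0.224 = 13.0673
Σ x·lx·mx = 44.256; T = 44.256/13.0673 = 3.38677…
r ≈ ln(R0)/T = ln(13.0673)/3.38677… = 0.75887… → 0.759

0.759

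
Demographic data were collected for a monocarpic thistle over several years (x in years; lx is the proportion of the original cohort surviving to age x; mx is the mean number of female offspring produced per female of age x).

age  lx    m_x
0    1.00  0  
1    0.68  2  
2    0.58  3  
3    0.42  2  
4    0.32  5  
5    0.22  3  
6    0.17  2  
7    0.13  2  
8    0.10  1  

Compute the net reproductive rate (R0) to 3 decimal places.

6.900

lx·mx by age: 0, 1.36, 1.74, 0.84, 1.6, 0.66, 0.34, 0.26, 0.1
R0 = Σ lx·mx = 6.9 → 6.900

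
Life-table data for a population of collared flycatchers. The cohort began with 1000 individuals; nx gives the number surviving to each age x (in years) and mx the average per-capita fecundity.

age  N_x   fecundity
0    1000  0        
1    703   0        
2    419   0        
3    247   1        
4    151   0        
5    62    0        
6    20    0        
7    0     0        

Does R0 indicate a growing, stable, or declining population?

lx = nx/n0 = nx/1000: 1, 0.703, 0.419, 0.247, 0.151, 0.062, 0.02, 0
R0 = Σ lx·mx = 0 + 0 + 0 + 0.247 + 0 + 0 + 0 + 0 = 0.247
R0 < 1, so the population is declining.

declining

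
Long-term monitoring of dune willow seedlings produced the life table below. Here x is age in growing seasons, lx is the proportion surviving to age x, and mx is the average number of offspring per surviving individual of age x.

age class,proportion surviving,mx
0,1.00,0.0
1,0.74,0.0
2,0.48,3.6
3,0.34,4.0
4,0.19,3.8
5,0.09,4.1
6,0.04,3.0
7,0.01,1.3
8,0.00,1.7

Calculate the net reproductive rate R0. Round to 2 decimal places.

lx·mx by age: 0, 0, 1.728, 1.36, 0.722, 0.369, 0.12, 0.013, 0
R0 = Σ lx·mx = 4.312 → 4.31

4.31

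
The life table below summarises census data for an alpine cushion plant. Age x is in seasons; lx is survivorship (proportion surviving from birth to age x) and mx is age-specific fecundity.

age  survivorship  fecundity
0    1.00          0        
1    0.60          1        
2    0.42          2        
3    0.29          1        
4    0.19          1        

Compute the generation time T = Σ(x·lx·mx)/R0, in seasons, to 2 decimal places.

2.04

lx·mx: 0, 0.6, 0.84, 0.29, 0.19 → R0 = 1.92
x·lx·mx: 0, 0.6, 1.68, 0.87, 0.76 → Σ = 3.91
T = 3.91 / 1.92 = 2.036458… → 2.04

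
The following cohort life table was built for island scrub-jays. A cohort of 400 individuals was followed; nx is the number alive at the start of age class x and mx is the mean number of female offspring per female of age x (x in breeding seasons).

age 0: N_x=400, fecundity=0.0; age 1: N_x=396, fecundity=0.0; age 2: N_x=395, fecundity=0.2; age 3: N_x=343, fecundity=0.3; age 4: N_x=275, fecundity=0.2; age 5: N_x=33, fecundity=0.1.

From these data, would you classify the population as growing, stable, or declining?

lx = nx/n0 = nx/400: 1, 0.99, 0.9875, 0.8575, 0.6875, 0.0825
R0 = Σ lx·mx = 0 + 0 + 0.1975 + 0.25725 + 0.1375 + 0.00825 = 0.6005
R0 < 1, so the population is declining.

declining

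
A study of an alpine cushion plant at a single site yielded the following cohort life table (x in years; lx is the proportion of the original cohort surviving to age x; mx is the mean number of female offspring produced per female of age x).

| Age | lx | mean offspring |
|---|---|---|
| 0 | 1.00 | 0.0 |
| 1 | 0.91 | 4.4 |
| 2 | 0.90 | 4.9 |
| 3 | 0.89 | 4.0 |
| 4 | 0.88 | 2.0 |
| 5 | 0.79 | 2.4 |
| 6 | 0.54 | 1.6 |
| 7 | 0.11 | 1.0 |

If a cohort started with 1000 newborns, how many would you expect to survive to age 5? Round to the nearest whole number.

790

Expected survivors = N0 · l_5 = 1000 × 0.79 = 790 → 790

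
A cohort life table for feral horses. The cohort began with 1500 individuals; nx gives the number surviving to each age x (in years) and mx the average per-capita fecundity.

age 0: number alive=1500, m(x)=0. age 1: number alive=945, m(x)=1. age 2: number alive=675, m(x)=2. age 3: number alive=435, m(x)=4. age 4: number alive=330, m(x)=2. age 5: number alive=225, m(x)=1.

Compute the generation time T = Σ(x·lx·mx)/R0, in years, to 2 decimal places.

2.57

lx = nx/n0 = nx/1500: 1, 0.63, 0.45, 0.29, 0.22, 0.15
lx·mx: 0, 0.63, 0.9, 1.16, 0.44, 0.15 → R0 = 3.28
x·lx·mx: 0, 0.63, 1.8, 3.48, 1.76, 0.75 → Σ = 8.42
T = 8.42 / 3.28 = 2.567073… → 2.57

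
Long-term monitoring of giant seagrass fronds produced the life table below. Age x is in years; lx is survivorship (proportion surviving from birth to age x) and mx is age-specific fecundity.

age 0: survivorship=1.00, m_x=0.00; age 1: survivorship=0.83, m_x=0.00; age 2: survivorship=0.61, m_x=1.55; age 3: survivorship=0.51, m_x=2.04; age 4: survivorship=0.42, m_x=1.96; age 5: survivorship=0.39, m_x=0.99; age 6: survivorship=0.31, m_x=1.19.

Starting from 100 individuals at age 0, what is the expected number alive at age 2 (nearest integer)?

61

Expected survivors = N0 · l_2 = 100 × 0.61 = 61 → 61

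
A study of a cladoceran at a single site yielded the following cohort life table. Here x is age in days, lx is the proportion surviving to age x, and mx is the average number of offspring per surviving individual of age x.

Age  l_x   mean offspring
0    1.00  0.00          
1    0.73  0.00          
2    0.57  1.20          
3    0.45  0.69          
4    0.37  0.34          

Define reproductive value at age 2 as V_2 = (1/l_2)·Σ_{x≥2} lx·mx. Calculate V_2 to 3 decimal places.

1.965

lx·mx for x ≥ 2: 0.684, 0.3105, 0.1258 → sum = 1.1203
V_2 = 1.1203 / l_2 = 1.1203 / 0.57 = 1.965439… → 1.965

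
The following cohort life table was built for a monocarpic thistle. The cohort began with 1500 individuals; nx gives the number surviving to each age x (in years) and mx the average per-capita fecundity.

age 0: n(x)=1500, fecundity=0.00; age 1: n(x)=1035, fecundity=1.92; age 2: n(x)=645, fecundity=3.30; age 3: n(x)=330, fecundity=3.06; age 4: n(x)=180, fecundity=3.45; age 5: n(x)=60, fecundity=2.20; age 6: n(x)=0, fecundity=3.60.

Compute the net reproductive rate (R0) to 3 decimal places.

3.919

lx = nx/n0 = nx/1500: 1, 0.69, 0.43, 0.22, 0.12, 0.04, 0
lx·mx by age: 0, 1.3248, 1.419, 0.6732, 0.414, 0.088, 0
R0 = Σ lx·mx = 3.919 → 3.919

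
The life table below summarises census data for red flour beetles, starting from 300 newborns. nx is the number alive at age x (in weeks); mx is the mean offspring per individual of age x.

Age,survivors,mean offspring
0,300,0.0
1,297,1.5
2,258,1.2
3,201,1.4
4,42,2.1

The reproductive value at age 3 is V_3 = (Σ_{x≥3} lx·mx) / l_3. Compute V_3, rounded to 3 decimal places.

1.839

lx = nx/n0 = nx/300: 1, 0.99, 0.86, 0.67, 0.14
lx·mx for x ≥ 3: 0.938, 0.294 → sum = 1.232
V_3 = 1.232 / l_3 = 1.232 / 0.67 = 1.838806… → 1.839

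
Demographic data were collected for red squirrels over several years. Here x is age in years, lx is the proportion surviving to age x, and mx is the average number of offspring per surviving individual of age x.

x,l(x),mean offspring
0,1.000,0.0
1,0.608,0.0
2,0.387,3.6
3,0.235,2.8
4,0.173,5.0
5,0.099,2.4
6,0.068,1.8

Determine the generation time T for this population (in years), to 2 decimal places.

3.10

lx·mx: 0, 0, 1.3932, 0.658, 0.865, 0.2376, 0.1224 → R0 = 3.2762
x·lx·mx: 0, 0, 2.7864, 1.974, 3.46, 1.188, 0.7344 → Σ = 10.1428
T = 10.1428 / 3.2762 = 3.095904… → 3.10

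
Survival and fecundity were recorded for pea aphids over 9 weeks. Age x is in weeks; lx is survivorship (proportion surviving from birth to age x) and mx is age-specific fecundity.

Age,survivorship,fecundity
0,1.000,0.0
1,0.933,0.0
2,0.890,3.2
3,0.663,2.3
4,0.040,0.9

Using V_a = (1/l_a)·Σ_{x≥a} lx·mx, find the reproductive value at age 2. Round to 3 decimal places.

4.954

lx·mx for x ≥ 2: 2.848, 1.5249, 0.036 → sum = 4.4089
V_2 = 4.4089 / l_2 = 4.4089 / 0.89 = 4.95382… → 4.954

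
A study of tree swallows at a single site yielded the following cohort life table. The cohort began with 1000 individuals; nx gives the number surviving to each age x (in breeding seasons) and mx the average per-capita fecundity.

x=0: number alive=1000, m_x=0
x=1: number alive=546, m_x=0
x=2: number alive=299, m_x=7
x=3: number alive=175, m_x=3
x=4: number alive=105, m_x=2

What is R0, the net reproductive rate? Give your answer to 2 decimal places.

lx = nx/n0 = nx/1000: 1, 0.546, 0.299, 0.175, 0.105
lx·mx by age: 0, 0, 2.093, 0.525, 0.21
R0 = Σ lx·mx = 2.828 → 2.83

2.83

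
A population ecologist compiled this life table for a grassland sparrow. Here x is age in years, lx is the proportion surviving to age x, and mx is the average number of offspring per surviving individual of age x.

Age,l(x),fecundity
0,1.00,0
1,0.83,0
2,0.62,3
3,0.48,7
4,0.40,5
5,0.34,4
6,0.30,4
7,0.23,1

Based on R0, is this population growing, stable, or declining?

growing

R0 = Σ lx·mx = 0 + 0 + 1.86 + 3.36 + 2 + 1.36 + 1.2 + 0.23 = 10.01
R0 > 1, so the population is growing.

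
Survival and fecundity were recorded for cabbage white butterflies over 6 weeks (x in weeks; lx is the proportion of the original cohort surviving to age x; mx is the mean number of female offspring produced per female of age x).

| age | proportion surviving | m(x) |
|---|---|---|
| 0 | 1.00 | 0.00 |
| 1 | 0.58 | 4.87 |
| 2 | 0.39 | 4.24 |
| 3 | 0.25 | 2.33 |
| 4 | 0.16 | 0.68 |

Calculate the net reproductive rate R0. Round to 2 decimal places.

lx·mx by age: 0, 2.8246, 1.6536, 0.5825, 0.1088
R0 = Σ lx·mx = 5.1695 → 5.17

5.17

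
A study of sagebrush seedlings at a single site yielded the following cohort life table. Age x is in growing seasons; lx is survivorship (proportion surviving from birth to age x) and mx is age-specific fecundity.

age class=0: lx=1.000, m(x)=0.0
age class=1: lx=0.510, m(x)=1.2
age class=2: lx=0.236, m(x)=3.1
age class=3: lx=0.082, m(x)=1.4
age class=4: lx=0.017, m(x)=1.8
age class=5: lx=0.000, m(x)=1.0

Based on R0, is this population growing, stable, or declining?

growing

R0 = Σ lx·mx = 0 + 0.612 + 0.7316 + 0.1148 + 0.0306 + 0 = 1.489
R0 > 1, so the population is growing.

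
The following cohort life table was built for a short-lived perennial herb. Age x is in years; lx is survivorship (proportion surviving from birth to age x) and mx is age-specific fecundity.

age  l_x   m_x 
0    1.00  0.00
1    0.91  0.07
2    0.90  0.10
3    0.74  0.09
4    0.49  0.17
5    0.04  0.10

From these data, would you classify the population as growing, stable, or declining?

declining

R0 = Σ lx·mx = 0 + 0.0637 + 0.09 + 0.0666 + 0.0833 + 0.004 = 0.3076
R0 < 1, so the population is declining.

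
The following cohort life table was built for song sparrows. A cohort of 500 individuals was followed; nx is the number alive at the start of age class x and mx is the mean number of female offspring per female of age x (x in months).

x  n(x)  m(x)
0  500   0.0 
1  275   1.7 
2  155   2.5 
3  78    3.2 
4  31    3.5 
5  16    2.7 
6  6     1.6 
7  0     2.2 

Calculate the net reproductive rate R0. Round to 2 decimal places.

2.53

lx = nx/n0 = nx/500: 1, 0.55, 0.31, 0.156, 0.062, 0.032, 0.012, 0
lx·mx by age: 0, 0.935, 0.775, 0.4992, 0.217, 0.0864, 0.0192, 0
R0 = Σ lx·mx = 2.5318 → 2.53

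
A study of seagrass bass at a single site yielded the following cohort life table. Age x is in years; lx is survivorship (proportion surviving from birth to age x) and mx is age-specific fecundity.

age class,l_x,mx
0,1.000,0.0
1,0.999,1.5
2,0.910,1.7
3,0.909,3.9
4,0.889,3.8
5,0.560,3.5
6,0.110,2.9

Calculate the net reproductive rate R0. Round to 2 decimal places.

12.25

lx·mx by age: 0, 1.4985, 1.547, 3.5451, 3.3782, 1.96, 0.319
R0 = Σ lx·mx = 12.2478 → 12.25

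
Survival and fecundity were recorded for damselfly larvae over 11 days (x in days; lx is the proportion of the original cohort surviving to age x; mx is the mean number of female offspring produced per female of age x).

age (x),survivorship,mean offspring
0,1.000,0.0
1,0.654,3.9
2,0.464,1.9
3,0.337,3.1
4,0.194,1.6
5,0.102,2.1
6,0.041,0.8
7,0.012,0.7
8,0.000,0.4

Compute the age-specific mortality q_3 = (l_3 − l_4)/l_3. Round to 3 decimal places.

q_3 = (l_3 − l_4) / l_3 = (0.337 − 0.194) / 0.337
     = 0.143 / 0.337 = 0.424332… → 0.424

0.424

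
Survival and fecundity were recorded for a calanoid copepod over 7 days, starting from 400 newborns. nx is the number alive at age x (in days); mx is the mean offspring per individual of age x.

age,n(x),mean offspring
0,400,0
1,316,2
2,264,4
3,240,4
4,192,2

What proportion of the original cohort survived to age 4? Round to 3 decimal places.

0.480

l_4 = n_4/n_0 = 192/400 = 0.48 → 0.480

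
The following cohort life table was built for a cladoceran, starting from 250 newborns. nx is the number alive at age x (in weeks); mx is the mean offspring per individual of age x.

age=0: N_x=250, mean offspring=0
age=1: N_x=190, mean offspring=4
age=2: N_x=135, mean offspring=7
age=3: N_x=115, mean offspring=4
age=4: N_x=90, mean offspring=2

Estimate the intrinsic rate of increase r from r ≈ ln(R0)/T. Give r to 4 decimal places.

lx = nx/n0 = nx/250: 1, 0.76, 0.54, 0.46, 0.36
R0 = Σ lx·mx = 0 + 3.04 + 3.78 + 1.84 + 0.72 = 9.38
Σ x·lx·mx = 19; T = 19/9.38 = 2.02559…
r ≈ ln(R0)/T = ln(9.38)/2.02559… = 1.105151… → 1.1052

1.1052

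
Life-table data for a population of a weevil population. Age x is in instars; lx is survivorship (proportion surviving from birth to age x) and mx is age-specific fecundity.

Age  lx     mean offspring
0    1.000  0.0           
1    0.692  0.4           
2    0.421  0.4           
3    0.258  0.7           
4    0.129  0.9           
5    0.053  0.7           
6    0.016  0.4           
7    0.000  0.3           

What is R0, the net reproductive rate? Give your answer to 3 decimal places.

0.785

lx·mx by age: 0, 0.2768, 0.1684, 0.1806, 0.1161, 0.0371, 0.0064, 0
R0 = Σ lx·mx = 0.7854 → 0.785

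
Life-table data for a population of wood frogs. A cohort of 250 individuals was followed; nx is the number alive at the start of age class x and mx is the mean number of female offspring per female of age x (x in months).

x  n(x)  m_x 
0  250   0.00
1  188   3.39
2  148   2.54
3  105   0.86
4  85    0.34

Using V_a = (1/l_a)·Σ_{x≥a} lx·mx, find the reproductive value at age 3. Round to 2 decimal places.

lx = nx/n0 = nx/250: 1, 0.752, 0.592, 0.42, 0.34
lx·mx for x ≥ 3: 0.3612, 0.1156 → sum = 0.4768
V_3 = 0.4768 / l_3 = 0.4768 / 0.42 = 1.135238… → 1.14

1.14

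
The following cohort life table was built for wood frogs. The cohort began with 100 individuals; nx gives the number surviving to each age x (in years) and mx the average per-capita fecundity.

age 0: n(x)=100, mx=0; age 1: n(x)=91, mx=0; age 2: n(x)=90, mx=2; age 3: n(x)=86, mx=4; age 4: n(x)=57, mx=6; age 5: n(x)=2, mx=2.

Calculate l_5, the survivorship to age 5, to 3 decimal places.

l_5 = n_5/n_0 = 2/100 = 0.02 → 0.020

0.020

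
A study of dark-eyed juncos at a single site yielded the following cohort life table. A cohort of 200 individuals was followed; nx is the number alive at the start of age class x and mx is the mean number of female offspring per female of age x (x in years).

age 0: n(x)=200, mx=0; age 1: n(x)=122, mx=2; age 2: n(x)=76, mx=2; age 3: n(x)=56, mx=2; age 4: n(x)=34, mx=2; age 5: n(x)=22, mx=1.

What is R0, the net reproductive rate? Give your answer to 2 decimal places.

lx = nx/n0 = nx/200: 1, 0.61, 0.38, 0.28, 0.17, 0.11
lx·mx by age: 0, 1.22, 0.76, 0.56, 0.34, 0.11
R0 = Σ lx·mx = 2.99 → 2.99

2.99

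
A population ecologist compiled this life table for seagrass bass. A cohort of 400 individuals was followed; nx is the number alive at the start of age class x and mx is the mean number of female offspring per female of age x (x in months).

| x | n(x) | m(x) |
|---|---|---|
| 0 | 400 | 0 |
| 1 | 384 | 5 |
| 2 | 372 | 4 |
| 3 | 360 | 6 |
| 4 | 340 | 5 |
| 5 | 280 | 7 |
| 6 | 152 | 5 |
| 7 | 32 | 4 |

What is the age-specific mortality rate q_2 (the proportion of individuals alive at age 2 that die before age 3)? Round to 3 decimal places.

0.032

lx = nx/n0 = nx/400: 1, 0.96, 0.93, 0.9, 0.85, 0.7, 0.38, 0.08
q_2 = (l_2 − l_3) / l_2 = (0.93 − 0.9) / 0.93
     = 0.03 / 0.93 = 0.032258… → 0.032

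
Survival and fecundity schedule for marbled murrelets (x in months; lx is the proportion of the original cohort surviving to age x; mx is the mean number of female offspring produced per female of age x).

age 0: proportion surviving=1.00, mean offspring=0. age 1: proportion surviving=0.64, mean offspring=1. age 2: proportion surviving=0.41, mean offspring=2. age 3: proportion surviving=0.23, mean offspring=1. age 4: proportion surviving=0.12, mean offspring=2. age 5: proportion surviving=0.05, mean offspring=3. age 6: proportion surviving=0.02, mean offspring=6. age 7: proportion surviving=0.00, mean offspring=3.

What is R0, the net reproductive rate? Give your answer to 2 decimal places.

2.20

lx·mx by age: 0, 0.64, 0.82, 0.23, 0.24, 0.15, 0.12, 0
R0 = Σ lx·mx = 2.2 → 2.20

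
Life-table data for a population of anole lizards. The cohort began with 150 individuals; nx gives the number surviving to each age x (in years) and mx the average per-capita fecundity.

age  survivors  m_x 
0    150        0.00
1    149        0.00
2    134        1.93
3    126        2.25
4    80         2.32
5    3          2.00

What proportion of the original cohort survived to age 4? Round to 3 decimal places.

l_4 = n_4/n_0 = 80/150 = 0.533333… → 0.533

0.533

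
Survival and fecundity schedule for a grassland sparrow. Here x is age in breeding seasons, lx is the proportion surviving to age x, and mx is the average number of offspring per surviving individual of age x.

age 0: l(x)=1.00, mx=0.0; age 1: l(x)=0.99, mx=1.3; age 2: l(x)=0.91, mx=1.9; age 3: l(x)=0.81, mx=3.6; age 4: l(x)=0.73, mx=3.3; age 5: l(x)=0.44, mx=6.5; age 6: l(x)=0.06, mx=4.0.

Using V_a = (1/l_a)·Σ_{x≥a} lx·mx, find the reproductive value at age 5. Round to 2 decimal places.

7.05

lx·mx for x ≥ 5: 2.86, 0.24 → sum = 3.1
V_5 = 3.1 / l_5 = 3.1 / 0.44 = 7.045455… → 7.05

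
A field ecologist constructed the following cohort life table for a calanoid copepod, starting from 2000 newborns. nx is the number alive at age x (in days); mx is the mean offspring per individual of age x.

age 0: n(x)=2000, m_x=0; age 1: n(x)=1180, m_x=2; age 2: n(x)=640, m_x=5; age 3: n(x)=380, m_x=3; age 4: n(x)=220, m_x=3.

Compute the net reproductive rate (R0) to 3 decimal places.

lx = nx/n0 = nx/2000: 1, 0.59, 0.32, 0.19, 0.11
lx·mx by age: 0, 1.18, 1.6, 0.57, 0.33
R0 = Σ lx·mx = 3.68 → 3.680

3.680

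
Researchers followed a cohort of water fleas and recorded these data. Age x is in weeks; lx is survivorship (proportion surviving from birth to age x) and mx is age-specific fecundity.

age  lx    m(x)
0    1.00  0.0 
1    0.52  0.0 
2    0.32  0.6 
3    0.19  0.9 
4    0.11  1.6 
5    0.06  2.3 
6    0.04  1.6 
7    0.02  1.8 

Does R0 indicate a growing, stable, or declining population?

declining

R0 = Σ lx·mx = 0 + 0 + 0.192 + 0.171 + 0.176 + 0.138 + 0.064 + 0.036 = 0.777
R0 < 1, so the population is declining.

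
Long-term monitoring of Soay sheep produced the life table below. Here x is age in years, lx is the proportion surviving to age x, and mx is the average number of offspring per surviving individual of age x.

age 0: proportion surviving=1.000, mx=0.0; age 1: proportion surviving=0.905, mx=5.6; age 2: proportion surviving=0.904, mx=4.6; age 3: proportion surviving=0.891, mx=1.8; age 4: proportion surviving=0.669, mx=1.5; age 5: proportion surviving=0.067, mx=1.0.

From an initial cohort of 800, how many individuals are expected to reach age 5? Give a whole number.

Expected survivors = N0 · l_5 = 800 × 0.067 = 53.6 → 54

54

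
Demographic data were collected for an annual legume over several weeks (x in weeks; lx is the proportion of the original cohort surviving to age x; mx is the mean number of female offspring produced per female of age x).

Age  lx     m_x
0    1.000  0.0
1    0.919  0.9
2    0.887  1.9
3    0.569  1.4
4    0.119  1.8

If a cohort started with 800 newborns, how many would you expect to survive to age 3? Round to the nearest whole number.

Expected survivors = N0 · l_3 = 800 × 0.569 = 455.2 → 455

455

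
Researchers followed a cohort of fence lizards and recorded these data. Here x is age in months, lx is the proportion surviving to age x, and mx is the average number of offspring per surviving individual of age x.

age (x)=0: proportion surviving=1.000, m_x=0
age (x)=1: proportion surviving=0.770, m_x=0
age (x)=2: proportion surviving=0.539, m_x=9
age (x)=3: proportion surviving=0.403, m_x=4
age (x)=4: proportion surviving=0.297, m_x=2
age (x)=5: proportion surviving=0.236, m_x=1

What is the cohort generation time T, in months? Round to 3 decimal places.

lx·mx: 0, 0, 4.851, 1.612, 0.594, 0.236 → R0 = 7.293
x·lx·mx: 0, 0, 9.702, 4.836, 2.376, 1.18 → Σ = 18.094
T = 18.094 / 7.293 = 2.481009… → 2.481

2.481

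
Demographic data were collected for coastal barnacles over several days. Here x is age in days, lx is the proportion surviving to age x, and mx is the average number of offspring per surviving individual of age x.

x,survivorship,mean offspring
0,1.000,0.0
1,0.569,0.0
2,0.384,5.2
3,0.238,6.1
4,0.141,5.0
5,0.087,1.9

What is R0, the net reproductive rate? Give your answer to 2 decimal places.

lx·mx by age: 0, 0, 1.9968, 1.4518, 0.705, 0.1653
R0 = Σ lx·mx = 4.3189 → 4.32

4.32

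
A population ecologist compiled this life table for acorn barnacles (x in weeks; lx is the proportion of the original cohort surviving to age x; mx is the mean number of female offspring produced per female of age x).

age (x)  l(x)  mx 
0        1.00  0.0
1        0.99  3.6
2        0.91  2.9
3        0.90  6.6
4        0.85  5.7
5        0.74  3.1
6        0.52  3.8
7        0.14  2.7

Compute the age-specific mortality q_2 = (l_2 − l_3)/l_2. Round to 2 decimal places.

q_2 = (l_2 − l_3) / l_2 = (0.91 − 0.9) / 0.91
     = 0.01 / 0.91 = 0.010989… → 0.01

0.01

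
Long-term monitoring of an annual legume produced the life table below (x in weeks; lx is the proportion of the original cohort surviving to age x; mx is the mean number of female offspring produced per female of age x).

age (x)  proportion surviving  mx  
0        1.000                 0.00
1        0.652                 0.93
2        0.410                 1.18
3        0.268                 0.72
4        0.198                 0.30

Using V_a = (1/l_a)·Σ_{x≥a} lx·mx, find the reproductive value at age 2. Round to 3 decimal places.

lx·mx for x ≥ 2: 0.4838, 0.19296, 0.0594 → sum = 0.73616
V_2 = 0.73616 / l_2 = 0.73616 / 0.41 = 1.795512… → 1.796

1.796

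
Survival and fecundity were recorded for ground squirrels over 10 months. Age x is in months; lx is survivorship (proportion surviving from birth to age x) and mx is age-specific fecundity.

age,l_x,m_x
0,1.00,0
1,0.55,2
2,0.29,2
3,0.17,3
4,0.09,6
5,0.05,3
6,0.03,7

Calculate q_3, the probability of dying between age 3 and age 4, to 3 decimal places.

0.471

q_3 = (l_3 − l_4) / l_3 = (0.17 − 0.09) / 0.17
     = 0.08 / 0.17 = 0.470588… → 0.471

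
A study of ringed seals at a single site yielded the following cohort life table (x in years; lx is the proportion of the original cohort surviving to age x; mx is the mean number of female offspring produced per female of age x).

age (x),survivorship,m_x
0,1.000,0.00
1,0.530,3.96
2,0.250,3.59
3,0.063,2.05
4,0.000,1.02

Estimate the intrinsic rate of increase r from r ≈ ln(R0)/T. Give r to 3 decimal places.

0.832

R0 = Σ lx·mx = 0 + 2.0988 + 0.8975 + 0.12915 + 0 = 3.12545
Σ x·lx·mx = 4.28125; T = 4.28125/3.12545 = 1.3698…
r ≈ ln(R0)/T = ln(3.12545)/1.3698… = 0.83193… → 0.832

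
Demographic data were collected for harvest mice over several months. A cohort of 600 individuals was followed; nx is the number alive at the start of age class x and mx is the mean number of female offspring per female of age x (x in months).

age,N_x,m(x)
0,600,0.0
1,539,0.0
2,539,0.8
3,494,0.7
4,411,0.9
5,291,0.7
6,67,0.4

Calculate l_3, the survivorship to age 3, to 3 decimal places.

l_3 = n_3/n_0 = 494/600 = 0.823333… → 0.823

0.823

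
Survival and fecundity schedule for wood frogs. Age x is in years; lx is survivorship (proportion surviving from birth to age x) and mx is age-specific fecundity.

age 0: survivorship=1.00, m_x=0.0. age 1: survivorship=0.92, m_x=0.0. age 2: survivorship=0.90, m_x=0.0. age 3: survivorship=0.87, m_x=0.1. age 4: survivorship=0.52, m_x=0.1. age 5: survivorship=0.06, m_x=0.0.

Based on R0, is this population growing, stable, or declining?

R0 = Σ lx·mx = 0 + 0 + 0 + 0.087 + 0.052 + 0 = 0.139
R0 < 1, so the population is declining.

declining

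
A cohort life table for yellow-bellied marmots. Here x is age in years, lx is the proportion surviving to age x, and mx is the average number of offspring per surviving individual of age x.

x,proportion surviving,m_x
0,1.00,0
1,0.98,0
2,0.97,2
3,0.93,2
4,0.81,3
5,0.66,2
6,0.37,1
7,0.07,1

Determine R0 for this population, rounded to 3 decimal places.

7.990

lx·mx by age: 0, 0, 1.94, 1.86, 2.43, 1.32, 0.37, 0.07
R0 = Σ lx·mx = 7.99 → 7.990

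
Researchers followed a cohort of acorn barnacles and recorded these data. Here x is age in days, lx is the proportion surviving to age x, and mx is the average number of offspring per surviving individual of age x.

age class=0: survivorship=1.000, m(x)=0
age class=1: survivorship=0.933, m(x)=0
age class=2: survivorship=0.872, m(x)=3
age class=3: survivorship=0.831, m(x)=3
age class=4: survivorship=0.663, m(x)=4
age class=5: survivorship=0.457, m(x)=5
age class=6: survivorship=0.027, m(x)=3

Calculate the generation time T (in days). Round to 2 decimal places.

lx·mx: 0, 0, 2.616, 2.493, 2.652, 2.285, 0.081 → R0 = 10.127
x·lx·mx: 0, 0, 5.232, 7.479, 10.608, 11.425, 0.486 → Σ = 35.23
T = 35.23 / 10.127 = 3.478819… → 3.48

3.48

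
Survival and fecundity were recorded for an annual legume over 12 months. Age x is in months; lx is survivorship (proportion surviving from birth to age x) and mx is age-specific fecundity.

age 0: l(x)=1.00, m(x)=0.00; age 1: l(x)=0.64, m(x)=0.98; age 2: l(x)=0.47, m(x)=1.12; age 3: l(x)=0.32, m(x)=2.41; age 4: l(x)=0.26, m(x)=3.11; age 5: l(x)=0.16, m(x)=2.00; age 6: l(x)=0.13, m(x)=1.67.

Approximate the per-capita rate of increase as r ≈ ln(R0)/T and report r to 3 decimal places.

0.383

R0 = Σ lx·mx = 0 + 0.6272 + 0.5264 + 0.7712 + 0.8086 + 0.32 + 0.2171 = 3.2705
Σ x·lx·mx = 10.1306; T = 10.1306/3.2705 = 3.09757…
r ≈ ln(R0)/T = ln(3.2705)/3.09757… = 0.38254… → 0.383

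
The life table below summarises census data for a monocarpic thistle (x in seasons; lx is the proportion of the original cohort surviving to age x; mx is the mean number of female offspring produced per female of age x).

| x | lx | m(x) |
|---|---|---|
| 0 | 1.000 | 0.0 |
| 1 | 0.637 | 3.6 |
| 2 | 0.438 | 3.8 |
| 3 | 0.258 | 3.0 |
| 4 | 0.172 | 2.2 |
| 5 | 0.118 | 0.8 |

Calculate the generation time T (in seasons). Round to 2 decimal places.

1.91

lx·mx: 0, 2.2932, 1.6644, 0.774, 0.3784, 0.0944 → R0 = 5.2044
x·lx·mx: 0, 2.2932, 3.3288, 2.322, 1.5136, 0.472 → Σ = 9.9296
T = 9.9296 / 5.2044 = 1.907924… → 1.91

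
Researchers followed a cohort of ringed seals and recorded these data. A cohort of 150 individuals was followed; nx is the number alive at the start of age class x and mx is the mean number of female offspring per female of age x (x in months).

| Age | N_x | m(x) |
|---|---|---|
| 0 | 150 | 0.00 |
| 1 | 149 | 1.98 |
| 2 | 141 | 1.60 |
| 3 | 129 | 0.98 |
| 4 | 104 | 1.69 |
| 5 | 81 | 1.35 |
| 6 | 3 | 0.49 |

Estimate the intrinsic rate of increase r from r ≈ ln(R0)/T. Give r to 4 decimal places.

0.7160

lx = nx/n0 = nx/150: 1, 0.99333…, 0.94, 0.86, 0.69333…, 0.54, 0.02
R0 = Σ lx·mx = 0 + 1.9668… + 1.504 + 0.8428 + 1.17173… + 0.729 + 0.0098 = 6.224133…
Σ x·lx·mx = 15.893933…; T = 15.893933…/6.224133… = 2.5536…
r ≈ ln(R0)/T = ln(6.224133…)/2.5536… = 0.716023… → 0.7160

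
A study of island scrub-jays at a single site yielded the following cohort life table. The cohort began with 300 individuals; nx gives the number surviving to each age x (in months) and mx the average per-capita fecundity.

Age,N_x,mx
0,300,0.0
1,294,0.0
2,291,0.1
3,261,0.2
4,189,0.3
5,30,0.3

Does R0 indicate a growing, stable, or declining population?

declining

lx = nx/n0 = nx/300: 1, 0.98, 0.97, 0.87, 0.63, 0.1
R0 = Σ lx·mx = 0 + 0 + 0.097 + 0.174 + 0.189 + 0.03 = 0.49
R0 < 1, so the population is declining.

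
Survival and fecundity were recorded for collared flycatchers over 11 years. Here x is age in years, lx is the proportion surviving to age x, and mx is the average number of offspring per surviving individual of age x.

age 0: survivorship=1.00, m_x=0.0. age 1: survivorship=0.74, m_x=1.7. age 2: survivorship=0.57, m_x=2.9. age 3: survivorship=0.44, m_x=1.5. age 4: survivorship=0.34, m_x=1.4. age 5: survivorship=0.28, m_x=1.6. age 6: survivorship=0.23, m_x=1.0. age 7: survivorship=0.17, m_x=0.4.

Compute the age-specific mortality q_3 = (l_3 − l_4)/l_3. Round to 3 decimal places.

0.227

q_3 = (l_3 − l_4) / l_3 = (0.44 − 0.34) / 0.44
     = 0.1 / 0.44 = 0.227273… → 0.227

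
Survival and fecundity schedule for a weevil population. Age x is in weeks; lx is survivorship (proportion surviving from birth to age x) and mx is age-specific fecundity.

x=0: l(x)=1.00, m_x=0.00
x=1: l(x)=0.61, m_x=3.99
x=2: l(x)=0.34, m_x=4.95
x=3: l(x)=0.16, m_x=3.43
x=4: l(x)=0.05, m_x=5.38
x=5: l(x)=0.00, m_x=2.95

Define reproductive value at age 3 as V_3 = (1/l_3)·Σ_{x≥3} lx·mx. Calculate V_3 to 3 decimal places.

lx·mx for x ≥ 3: 0.5488, 0.269, 0 → sum = 0.8178
V_3 = 0.8178 / l_3 = 0.8178 / 0.16 = 5.11125 → 5.111

5.111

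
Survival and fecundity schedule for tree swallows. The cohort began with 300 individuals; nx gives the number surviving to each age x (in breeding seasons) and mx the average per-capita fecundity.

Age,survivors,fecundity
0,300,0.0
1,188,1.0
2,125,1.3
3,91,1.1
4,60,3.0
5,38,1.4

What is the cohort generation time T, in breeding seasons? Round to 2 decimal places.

2.63

lx = nx/n0 = nx/300: 1, 0.62667…, 0.41667…, 0.30333…, 0.2, 0.12667…
lx·mx: 0, 0.626667…, 0.541667…, 0.333667…, 0.6, 0.177333… → R0 = 2.279333…
x·lx·mx: 0, 0.626667…, 1.083333…, 1.001…, 2.4, 0.886667… → Σ = 5.997667…
T = 5.997667… / 2.279333… = 2.631325… → 2.63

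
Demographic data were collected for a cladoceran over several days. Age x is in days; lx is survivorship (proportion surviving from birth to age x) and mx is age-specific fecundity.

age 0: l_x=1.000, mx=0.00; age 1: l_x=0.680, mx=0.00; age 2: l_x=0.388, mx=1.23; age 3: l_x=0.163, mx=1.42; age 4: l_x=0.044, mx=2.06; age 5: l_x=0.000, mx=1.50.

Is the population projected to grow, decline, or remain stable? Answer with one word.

R0 = Σ lx·mx = 0 + 0 + 0.47724 + 0.23146 + 0.09064 + 0 = 0.79934
R0 < 1, so the population is declining.

declining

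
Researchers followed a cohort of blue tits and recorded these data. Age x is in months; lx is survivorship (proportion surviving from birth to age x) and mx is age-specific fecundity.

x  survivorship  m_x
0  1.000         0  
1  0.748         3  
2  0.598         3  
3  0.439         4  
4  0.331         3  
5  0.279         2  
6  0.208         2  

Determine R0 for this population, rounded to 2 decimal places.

7.76

lx·mx by age: 0, 2.244, 1.794, 1.756, 0.993, 0.558, 0.416
R0 = Σ lx·mx = 7.761 → 7.76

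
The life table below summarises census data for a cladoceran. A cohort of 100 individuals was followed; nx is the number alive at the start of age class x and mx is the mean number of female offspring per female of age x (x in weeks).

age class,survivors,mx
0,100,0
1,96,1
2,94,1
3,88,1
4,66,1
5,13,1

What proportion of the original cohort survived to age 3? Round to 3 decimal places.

0.880

l_3 = n_3/n_0 = 88/100 = 0.88 → 0.880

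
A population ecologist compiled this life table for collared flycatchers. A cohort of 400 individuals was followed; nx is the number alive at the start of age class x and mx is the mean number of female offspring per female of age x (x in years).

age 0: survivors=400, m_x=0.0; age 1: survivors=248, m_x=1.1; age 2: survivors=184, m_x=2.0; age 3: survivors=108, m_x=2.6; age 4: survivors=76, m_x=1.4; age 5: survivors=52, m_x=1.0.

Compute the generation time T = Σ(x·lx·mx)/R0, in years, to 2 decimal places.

lx = nx/n0 = nx/400: 1, 0.62, 0.46, 0.27, 0.19, 0.13
lx·mx: 0, 0.682, 0.92, 0.702, 0.266, 0.13 → R0 = 2.7
x·lx·mx: 0, 0.682, 1.84, 2.106, 1.064, 0.65 → Σ = 6.342
T = 6.342 / 2.7 = 2.348889… → 2.35

2.35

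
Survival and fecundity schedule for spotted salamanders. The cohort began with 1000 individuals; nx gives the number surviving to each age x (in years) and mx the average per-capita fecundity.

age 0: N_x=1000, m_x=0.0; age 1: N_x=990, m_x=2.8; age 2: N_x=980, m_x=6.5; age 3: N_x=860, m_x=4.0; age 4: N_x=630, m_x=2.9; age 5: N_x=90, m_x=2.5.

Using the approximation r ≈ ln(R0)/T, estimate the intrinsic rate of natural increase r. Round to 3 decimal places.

1.146

lx = nx/n0 = nx/1000: 1, 0.99, 0.98, 0.86, 0.63, 0.09
R0 = Σ lx·mx = 0 + 2.772 + 6.37 + 3.44 + 1.827 + 0.225 = 14.634
Σ x·lx·mx = 34.265; T = 34.265/14.634 = 2.34147…
r ≈ ln(R0)/T = ln(14.634)/2.34147… = 1.14601… → 1.146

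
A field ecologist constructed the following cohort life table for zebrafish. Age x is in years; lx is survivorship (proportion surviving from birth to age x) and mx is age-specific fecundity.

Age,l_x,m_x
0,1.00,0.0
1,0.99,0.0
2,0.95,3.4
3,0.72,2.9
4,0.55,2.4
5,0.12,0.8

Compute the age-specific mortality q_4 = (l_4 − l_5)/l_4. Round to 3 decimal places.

q_4 = (l_4 − l_5) / l_4 = (0.55 − 0.12) / 0.55
     = 0.43 / 0.55 = 0.781818… → 0.782

0.782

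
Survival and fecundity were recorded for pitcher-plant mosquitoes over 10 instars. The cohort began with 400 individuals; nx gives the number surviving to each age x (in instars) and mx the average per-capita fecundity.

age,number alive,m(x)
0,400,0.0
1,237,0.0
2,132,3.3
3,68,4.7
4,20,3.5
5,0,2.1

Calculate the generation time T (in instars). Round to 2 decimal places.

2.56

lx = nx/n0 = nx/400: 1, 0.5925, 0.33, 0.17, 0.05, 0
lx·mx: 0, 0, 1.089, 0.799, 0.175, 0 → R0 = 2.063
x·lx·mx: 0, 0, 2.178, 2.397, 0.7, 0 → Σ = 5.275
T = 5.275 / 2.063 = 2.556956… → 2.56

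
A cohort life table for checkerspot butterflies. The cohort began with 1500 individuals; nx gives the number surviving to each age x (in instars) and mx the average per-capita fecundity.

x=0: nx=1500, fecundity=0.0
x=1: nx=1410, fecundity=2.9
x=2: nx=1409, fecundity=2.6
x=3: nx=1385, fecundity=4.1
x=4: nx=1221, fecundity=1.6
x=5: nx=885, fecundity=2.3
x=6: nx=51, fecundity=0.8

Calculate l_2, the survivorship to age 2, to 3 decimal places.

l_2 = n_2/n_0 = 1409/1500 = 0.939333… → 0.939

0.939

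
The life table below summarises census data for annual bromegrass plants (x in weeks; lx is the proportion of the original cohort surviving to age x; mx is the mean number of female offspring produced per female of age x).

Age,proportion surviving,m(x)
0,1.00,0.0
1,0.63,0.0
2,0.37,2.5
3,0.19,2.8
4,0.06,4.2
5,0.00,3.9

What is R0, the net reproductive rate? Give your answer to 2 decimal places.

1.71

lx·mx by age: 0, 0, 0.925, 0.532, 0.252, 0
R0 = Σ lx·mx = 1.709 → 1.71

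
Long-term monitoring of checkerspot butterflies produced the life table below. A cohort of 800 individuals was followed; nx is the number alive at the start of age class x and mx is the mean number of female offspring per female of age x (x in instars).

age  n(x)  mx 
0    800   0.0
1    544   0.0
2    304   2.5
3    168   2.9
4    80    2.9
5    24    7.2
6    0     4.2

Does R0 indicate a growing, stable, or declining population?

growing

lx = nx/n0 = nx/800: 1, 0.68, 0.38, 0.21, 0.1, 0.03, 0
R0 = Σ lx·mx = 0 + 0 + 0.95 + 0.609 + 0.29 + 0.216 + 0 = 2.065
R0 > 1, so the population is growing.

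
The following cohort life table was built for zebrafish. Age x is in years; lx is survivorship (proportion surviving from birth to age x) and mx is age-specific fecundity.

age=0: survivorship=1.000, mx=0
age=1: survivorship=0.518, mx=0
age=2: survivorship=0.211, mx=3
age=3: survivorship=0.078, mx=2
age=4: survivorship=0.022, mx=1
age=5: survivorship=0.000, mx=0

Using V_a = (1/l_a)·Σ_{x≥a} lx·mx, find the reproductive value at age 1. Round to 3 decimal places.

lx·mx for x ≥ 1: 0, 0.633, 0.156, 0.022, 0 → sum = 0.811
V_1 = 0.811 / l_1 = 0.811 / 0.518 = 1.565637… → 1.566

1.566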